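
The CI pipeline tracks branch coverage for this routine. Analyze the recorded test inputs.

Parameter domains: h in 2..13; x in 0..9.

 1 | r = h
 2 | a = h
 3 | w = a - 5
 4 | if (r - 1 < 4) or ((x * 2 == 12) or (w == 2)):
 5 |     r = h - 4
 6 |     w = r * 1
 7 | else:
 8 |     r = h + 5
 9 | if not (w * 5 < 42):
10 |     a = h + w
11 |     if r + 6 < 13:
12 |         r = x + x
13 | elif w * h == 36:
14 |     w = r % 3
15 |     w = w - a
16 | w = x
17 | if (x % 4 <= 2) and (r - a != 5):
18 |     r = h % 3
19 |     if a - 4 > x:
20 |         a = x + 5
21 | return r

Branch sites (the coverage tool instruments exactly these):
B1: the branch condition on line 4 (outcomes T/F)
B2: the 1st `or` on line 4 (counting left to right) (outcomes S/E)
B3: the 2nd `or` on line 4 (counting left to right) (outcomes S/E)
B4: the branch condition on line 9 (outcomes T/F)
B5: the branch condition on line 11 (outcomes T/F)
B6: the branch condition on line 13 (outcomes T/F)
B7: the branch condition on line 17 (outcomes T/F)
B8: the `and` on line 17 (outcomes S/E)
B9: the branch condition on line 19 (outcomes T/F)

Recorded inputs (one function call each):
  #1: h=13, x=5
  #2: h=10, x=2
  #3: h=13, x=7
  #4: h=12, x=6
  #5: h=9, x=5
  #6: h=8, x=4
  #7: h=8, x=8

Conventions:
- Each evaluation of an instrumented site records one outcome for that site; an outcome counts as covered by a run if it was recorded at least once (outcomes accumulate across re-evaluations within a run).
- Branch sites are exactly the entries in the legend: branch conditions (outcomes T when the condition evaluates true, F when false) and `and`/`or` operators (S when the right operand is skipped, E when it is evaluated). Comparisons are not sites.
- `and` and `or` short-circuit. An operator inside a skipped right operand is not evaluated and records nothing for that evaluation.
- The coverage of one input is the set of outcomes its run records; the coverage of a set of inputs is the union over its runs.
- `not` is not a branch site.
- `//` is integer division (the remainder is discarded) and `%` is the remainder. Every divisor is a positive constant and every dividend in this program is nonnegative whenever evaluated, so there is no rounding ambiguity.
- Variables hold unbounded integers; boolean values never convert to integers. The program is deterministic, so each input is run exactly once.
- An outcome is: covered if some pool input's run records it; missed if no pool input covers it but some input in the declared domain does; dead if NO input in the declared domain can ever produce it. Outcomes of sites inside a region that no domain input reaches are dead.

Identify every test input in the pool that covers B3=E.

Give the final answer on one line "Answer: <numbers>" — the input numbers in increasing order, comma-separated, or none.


input #1 (h=13, x=5): covers B3=E
input #2 (h=10, x=2): covers B3=E
input #3 (h=13, x=7): covers B3=E
input #4 (h=12, x=6): misses B3=E
input #5 (h=9, x=5): covers B3=E
input #6 (h=8, x=4): covers B3=E
input #7 (h=8, x=8): covers B3=E
Answer: 1, 2, 3, 5, 6, 7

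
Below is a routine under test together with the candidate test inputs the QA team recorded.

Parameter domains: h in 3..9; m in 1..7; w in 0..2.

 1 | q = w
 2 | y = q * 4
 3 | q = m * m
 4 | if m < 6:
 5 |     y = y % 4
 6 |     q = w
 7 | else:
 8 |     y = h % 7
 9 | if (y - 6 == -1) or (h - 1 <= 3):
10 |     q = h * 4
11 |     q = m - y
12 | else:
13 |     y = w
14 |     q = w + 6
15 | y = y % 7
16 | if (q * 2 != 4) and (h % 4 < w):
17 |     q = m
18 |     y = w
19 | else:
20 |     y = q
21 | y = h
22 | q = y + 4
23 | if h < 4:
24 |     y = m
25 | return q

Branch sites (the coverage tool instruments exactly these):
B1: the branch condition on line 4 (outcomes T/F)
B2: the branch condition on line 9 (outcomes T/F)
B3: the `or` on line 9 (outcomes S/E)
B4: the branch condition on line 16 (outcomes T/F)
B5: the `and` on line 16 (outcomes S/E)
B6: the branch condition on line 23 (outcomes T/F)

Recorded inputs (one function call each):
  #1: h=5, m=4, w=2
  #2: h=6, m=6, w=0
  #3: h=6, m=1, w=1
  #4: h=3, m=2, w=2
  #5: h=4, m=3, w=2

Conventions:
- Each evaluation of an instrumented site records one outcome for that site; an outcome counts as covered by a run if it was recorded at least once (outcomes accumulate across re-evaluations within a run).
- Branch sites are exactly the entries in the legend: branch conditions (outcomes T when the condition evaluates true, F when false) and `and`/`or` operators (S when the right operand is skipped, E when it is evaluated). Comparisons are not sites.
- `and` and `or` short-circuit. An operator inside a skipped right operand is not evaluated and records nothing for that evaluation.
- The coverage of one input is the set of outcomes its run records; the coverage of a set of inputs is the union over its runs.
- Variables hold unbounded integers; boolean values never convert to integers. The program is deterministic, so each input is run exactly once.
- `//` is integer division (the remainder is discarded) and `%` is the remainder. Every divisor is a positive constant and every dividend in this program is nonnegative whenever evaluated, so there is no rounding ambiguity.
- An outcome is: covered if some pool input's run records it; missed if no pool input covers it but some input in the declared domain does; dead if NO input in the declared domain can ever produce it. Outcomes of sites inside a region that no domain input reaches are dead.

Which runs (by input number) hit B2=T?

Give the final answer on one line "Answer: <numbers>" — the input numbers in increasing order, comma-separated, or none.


input #1 (h=5, m=4, w=2): does not produce B2=T
input #2 (h=6, m=6, w=0): does not produce B2=T
input #3 (h=6, m=1, w=1): does not produce B2=T
input #4 (h=3, m=2, w=2): produces B2=T
input #5 (h=4, m=3, w=2): produces B2=T
Answer: 4, 5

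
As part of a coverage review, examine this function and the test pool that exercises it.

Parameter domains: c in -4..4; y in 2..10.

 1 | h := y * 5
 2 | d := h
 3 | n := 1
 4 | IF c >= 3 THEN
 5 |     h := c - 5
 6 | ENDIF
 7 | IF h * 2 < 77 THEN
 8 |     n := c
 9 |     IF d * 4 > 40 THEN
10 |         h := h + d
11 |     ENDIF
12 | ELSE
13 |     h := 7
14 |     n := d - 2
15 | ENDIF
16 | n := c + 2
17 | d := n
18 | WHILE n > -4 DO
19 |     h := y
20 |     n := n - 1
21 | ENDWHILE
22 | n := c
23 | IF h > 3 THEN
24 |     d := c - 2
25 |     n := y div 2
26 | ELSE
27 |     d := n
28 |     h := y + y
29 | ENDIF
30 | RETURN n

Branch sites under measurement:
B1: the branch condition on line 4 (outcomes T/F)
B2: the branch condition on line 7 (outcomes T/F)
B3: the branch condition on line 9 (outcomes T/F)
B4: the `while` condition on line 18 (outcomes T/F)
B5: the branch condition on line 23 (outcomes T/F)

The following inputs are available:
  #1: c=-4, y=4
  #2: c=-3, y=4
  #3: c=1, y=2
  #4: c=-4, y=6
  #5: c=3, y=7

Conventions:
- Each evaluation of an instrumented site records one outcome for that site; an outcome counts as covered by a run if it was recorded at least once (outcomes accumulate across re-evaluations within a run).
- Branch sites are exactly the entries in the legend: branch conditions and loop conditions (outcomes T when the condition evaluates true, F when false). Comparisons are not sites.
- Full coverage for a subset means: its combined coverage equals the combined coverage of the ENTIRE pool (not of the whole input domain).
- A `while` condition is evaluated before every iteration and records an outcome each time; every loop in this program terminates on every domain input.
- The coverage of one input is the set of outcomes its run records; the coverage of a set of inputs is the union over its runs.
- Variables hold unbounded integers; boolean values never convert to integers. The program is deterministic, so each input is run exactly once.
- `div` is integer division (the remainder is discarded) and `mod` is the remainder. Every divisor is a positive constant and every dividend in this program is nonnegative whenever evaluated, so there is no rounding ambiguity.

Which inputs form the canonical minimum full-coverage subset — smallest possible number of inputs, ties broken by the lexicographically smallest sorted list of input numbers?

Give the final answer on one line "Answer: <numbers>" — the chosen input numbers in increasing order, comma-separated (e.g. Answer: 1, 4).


test 1 (c=-4, y=4) fires B1->F, B2->T, B3->T, B4->T, B4->T, B4->F, B5->T; hits B1=F, B2=T, B3=T, B4=T, B4=F, B5=T
test 2 (c=-3, y=4) fires B1->F, B2->T, B3->T, B4->T, B4->T, B4->T, B4->F, B5->T; hits B1=F, B2=T, B3=T, B4=T, B4=F, B5=T
test 3 (c=1, y=2) fires B1->F, B2->T, B3->F, B4->T, B4->T, B4->T, B4->T, B4->T, B4->T, B4->T, B4->F, B5->F; hits B1=F, B2=T, B3=F, B4=T, B4=F, B5=F
test 4 (c=-4, y=6) fires B1->F, B2->T, B3->T, B4->T, B4->T, B4->F, B5->T; hits B1=F, B2=T, B3=T, B4=T, B4=F, B5=T
test 5 (c=3, y=7) fires B1->T, B2->T, B3->T, B4->T, B4->T, B4->T, B4->T, B4->T, B4->T, B4->T, B4->T, B4->T, B4->F, B5->T; hits B1=T, B2=T, B3=T, B4=T, B4=F, B5=T
the full pool covers 9 outcomes: B1=T, B1=F, B2=T, B3=T, B3=F, B4=T, B4=F, B5=T, B5=F
every size-1 subset falls short of the 9 outcomes (best: 6/9)
size 2: inputs {3, 5} cover all 9 outcomes, and no lexicographically smaller subset of this size does
Answer: 3, 5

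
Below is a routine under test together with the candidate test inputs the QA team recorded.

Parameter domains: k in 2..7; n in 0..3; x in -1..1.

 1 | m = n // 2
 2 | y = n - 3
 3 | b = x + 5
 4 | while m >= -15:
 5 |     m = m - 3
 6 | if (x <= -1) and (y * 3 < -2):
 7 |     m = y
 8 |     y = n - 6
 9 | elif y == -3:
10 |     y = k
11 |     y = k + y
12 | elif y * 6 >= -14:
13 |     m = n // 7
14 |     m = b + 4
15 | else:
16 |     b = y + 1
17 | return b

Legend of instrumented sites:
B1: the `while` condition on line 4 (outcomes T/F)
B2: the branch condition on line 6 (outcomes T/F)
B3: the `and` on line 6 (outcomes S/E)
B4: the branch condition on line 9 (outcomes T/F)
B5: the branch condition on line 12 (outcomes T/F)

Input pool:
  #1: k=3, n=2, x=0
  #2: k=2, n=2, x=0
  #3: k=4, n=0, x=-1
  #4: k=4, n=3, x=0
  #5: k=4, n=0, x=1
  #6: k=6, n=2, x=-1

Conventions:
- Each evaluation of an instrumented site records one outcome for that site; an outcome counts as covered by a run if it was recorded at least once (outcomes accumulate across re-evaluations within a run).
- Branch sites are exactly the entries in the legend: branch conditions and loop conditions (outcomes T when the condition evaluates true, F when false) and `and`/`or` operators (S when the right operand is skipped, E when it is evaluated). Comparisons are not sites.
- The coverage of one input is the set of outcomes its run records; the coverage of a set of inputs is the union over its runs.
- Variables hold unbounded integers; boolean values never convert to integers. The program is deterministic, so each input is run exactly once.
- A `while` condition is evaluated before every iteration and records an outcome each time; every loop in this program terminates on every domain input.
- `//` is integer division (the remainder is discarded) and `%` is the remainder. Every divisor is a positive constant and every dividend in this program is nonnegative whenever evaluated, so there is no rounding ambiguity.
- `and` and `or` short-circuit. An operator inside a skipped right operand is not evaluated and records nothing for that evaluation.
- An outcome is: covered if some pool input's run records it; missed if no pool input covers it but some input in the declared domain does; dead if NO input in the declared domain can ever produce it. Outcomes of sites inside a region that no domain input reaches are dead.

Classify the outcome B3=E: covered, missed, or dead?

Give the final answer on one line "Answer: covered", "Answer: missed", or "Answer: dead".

B3=E is recorded by pool input(s) 3, 6 -> covered

Answer: covered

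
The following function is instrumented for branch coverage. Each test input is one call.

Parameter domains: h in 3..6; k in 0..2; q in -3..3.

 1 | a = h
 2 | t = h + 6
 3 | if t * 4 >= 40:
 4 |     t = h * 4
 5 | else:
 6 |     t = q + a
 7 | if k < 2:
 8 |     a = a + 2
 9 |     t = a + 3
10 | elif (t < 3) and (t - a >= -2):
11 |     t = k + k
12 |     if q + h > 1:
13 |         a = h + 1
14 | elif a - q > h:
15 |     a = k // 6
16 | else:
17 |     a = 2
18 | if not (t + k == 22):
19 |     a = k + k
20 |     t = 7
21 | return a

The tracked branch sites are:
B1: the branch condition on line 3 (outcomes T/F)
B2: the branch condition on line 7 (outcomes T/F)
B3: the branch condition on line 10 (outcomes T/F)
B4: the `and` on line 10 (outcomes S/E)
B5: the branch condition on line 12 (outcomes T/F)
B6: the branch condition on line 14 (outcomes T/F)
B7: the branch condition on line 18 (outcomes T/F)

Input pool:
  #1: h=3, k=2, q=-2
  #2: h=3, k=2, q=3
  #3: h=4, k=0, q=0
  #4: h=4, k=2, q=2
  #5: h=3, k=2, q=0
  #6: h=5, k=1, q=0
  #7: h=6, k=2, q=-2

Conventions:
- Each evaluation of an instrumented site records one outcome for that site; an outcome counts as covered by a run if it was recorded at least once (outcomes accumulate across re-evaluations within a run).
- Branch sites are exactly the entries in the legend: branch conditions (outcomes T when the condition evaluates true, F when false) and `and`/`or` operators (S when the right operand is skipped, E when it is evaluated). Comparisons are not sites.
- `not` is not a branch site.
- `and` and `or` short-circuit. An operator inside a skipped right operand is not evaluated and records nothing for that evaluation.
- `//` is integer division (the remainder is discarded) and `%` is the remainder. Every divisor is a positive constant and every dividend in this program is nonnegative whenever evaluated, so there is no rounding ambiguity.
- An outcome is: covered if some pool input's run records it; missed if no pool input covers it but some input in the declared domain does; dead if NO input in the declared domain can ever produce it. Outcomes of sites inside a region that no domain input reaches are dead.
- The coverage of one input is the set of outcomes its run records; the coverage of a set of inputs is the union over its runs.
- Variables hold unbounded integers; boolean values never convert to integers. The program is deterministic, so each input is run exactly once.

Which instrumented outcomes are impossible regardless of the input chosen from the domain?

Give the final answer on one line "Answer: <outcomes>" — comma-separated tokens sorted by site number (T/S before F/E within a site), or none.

running all 84 domain inputs and tallying outcomes:
  reachable outcomes have witnesses, e.g. B1=T (e.g. h=4, k=0, q=-3), B1=F (e.g. h=3, k=0, q=-3), B2=T (e.g. h=3, k=0, q=-3), B2=F (e.g. h=3, k=2, q=-3)

Answer: none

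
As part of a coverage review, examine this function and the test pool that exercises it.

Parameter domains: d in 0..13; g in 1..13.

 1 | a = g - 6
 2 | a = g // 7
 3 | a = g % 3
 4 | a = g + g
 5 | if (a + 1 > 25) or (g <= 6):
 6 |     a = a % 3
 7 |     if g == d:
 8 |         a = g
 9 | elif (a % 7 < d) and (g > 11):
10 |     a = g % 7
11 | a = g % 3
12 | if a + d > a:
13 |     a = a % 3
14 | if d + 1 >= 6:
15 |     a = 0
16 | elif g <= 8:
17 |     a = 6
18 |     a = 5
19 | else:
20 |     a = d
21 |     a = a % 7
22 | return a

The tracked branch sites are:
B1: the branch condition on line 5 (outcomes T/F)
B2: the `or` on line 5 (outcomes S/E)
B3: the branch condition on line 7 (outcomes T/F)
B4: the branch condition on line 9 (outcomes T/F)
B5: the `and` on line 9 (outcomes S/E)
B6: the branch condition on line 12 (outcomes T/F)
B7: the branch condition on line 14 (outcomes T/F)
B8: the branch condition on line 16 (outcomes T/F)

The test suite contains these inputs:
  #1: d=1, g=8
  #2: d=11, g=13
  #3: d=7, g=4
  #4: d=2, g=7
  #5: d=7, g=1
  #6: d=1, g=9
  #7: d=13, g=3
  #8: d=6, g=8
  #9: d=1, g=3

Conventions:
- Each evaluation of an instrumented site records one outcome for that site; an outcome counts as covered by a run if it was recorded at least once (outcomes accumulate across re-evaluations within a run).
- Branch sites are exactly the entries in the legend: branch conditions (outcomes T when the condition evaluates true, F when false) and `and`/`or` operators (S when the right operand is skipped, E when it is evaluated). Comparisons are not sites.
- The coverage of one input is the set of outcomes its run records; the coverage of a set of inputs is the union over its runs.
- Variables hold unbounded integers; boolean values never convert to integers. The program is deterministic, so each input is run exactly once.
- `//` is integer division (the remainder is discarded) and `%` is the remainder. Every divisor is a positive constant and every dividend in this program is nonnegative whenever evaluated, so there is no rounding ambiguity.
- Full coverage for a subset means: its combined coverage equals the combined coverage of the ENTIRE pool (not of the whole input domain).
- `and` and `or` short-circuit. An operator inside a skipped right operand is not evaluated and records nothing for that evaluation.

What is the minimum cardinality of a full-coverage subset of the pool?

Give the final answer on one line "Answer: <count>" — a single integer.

input #1, d=1, g=8: outcomes B1=F, B2=E, B4=F, B5=S, B6=T, B7=F, B8=T
input #2, d=11, g=13: outcomes B1=T, B2=S, B3=F, B6=T, B7=T
input #3, d=7, g=4: outcomes B1=T, B2=E, B3=F, B6=T, B7=T
input #4, d=2, g=7: outcomes B1=F, B2=E, B4=F, B5=E, B6=T, B7=F, B8=T
input #5, d=7, g=1: outcomes B1=T, B2=E, B3=F, B6=T, B7=T
input #6, d=1, g=9: outcomes B1=F, B2=E, B4=F, B5=S, B6=T, B7=F, B8=F
input #7, d=13, g=3: outcomes B1=T, B2=E, B3=F, B6=T, B7=T
input #8, d=6, g=8: outcomes B1=F, B2=E, B4=F, B5=E, B6=T, B7=T
input #9, d=1, g=3: outcomes B1=T, B2=E, B3=F, B6=T, B7=F, B8=T
together the pool reaches 13 outcomes: B1=T, B1=F, B2=S, B2=E, B3=F, B4=F, B5=S, B5=E, B6=T, B7=T, B7=F, B8=T, B8=F
no size-1 subset reaches all 13 outcomes (best union: 7/13)
no size-2 subset reaches all 13 outcomes (best union: 11/13)
the canonical winner is {2, 4, 6}: size 3, full 13-outcome coverage, earliest index list among size-3 covers

Answer: 3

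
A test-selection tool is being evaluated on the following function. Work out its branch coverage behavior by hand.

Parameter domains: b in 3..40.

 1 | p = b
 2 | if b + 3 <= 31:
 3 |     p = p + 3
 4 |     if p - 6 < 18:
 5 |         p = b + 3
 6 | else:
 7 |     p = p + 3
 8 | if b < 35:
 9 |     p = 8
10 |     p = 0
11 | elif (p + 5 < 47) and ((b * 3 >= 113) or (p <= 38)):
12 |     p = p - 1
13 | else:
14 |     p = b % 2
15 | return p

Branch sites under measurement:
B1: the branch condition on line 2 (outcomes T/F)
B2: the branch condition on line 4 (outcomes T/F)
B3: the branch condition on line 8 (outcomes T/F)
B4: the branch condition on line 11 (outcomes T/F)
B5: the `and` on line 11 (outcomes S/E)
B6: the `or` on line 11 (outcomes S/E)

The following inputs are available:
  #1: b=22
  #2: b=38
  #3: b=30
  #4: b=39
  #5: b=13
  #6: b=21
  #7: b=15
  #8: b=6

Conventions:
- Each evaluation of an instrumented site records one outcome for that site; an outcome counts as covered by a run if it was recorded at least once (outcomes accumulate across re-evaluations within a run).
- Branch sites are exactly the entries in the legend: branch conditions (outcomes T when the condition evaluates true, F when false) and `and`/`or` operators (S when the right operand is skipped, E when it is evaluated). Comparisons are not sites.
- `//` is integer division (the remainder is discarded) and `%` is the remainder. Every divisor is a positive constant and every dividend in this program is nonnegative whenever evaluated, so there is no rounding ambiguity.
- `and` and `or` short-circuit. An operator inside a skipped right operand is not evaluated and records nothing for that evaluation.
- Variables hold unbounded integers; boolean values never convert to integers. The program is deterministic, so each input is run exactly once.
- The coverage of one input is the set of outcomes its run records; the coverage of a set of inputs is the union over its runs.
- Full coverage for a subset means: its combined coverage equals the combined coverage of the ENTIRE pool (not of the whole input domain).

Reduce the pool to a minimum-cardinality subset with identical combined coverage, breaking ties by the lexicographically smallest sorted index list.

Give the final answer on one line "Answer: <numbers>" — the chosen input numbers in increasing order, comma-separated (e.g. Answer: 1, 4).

test 1 (b=22) fires B1->T, B2->F, B3->T; hits B1=T, B2=F, B3=T
test 2 (b=38) fires B1->F, B3->F, B5->E, B6->S, B4->T; hits B1=F, B3=F, B4=T, B5=E, B6=S
test 3 (b=30) fires B1->F, B3->T; hits B1=F, B3=T
test 4 (b=39) fires B1->F, B3->F, B5->S, B4->F; hits B1=F, B3=F, B4=F, B5=S
test 5 (b=13) fires B1->T, B2->T, B3->T; hits B1=T, B2=T, B3=T
test 6 (b=21) fires B1->T, B2->F, B3->T; hits B1=T, B2=F, B3=T
test 7 (b=15) fires B1->T, B2->T, B3->T; hits B1=T, B2=T, B3=T
test 8 (b=6) fires B1->T, B2->T, B3->T; hits B1=T, B2=T, B3=T
the full pool covers 11 outcomes: B1=T, B1=F, B2=T, B2=F, B3=T, B3=F, B4=T, B4=F, B5=S, B5=E, B6=S
no size-1 subset reaches all 11 outcomes (best union: 5/11)
no size-2 subset reaches all 11 outcomes (best union: 8/11)
no size-3 subset reaches all 11 outcomes (best union: 10/11)
at size 4, {1, 2, 4, 5} reaches all 11 outcomes; every lexicographically earlier size-4 subset fails

Answer: 1, 2, 4, 5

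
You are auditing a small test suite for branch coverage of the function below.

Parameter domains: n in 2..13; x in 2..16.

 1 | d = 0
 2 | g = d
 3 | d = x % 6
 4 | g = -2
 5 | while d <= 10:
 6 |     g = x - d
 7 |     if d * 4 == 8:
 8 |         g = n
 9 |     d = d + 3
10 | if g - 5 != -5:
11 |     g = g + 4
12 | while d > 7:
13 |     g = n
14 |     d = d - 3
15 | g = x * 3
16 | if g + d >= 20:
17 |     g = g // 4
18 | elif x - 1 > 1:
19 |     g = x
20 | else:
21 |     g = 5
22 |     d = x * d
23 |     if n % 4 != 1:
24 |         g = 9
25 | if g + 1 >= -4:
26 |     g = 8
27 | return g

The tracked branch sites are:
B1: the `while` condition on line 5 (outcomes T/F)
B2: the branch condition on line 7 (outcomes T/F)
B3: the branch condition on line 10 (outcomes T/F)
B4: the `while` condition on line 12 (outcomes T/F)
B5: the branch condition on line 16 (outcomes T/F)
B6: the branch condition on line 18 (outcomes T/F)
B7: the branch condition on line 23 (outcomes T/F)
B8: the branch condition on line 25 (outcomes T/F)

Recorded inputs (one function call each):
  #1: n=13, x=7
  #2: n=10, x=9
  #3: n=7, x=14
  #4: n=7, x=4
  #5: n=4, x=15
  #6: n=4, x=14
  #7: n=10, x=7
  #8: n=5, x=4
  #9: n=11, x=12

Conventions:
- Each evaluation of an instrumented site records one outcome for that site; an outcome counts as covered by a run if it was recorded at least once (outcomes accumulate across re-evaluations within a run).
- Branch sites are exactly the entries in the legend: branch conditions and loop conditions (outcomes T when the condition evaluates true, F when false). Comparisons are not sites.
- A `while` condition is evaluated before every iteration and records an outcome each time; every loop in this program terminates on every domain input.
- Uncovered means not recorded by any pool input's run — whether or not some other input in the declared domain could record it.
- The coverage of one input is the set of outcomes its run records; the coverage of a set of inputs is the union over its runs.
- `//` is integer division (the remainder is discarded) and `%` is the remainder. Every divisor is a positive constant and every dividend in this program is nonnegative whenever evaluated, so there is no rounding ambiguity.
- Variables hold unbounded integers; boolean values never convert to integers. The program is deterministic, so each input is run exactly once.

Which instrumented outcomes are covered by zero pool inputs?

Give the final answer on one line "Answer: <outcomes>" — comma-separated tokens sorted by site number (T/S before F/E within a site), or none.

run #1 (n=13, x=7) runs B1->T, B2->F, B1->T, B2->F, B1->T, B2->F, B1->T, B2->F, B1->F, B3->T, B4->T, B4->T, B4->F, B5->T, ...; records B1=T, B1=F, B2=F, B3=T, B4=T, B4=F, B5=T, B8=T
run #2 (n=10, x=9) runs B1->T, B2->F, B1->T, B2->F, B1->T, B2->F, B1->F, B3->F, B4->T, B4->T, B4->F, B5->T, B8->T; records B1=T, B1=F, B2=F, B3=F, B4=T, B4=F, B5=T, B8=T
run #3 (n=7, x=14) runs B1->T, B2->T, B1->T, B2->F, B1->T, B2->F, B1->F, B3->T, B4->T, B4->T, B4->F, B5->T, B8->T; records B1=T, B1=F, B2=T, B2=F, B3=T, B4=T, B4=F, B5=T, B8=T
run #4 (n=7, x=4) runs B1->T, B2->F, B1->T, B2->F, B1->T, B2->F, B1->F, B3->T, B4->T, B4->T, B4->F, B5->F, B6->T, B8->T; records B1=T, B1=F, B2=F, B3=T, B4=T, B4=F, B5=F, B6=T, B8=T
run #5 (n=4, x=15) runs B1->T, B2->F, B1->T, B2->F, B1->T, B2->F, B1->F, B3->T, B4->T, B4->T, B4->F, B5->T, B8->T; records B1=T, B1=F, B2=F, B3=T, B4=T, B4=F, B5=T, B8=T
run #6 (n=4, x=14) runs B1->T, B2->T, B1->T, B2->F, B1->T, B2->F, B1->F, B3->T, B4->T, B4->T, B4->F, B5->T, B8->T; records B1=T, B1=F, B2=T, B2=F, B3=T, B4=T, B4=F, B5=T, B8=T
run #7 (n=10, x=7) runs B1->T, B2->F, B1->T, B2->F, B1->T, B2->F, B1->T, B2->F, B1->F, B3->T, B4->T, B4->T, B4->F, B5->T, ...; records B1=T, B1=F, B2=F, B3=T, B4=T, B4=F, B5=T, B8=T
run #8 (n=5, x=4) runs B1->T, B2->F, B1->T, B2->F, B1->T, B2->F, B1->F, B3->T, B4->T, B4->T, B4->F, B5->F, B6->T, B8->T; records B1=T, B1=F, B2=F, B3=T, B4=T, B4=F, B5=F, B6=T, B8=T
run #9 (n=11, x=12) runs B1->T, B2->F, B1->T, B2->F, B1->T, B2->F, B1->T, B2->F, B1->F, B3->T, B4->T, B4->T, B4->F, B5->T, ...; records B1=T, B1=F, B2=F, B3=T, B4=T, B4=F, B5=T, B8=T
union over the pool: B1=T, B1=F, B2=T, B2=F, B3=T, B3=F, B4=T, B4=F, B5=T, B5=F, B6=T, B8=T
uncovered (4 of 16): B6=F, B7=T, B7=F, B8=F

Answer: B6=F, B7=T, B7=F, B8=F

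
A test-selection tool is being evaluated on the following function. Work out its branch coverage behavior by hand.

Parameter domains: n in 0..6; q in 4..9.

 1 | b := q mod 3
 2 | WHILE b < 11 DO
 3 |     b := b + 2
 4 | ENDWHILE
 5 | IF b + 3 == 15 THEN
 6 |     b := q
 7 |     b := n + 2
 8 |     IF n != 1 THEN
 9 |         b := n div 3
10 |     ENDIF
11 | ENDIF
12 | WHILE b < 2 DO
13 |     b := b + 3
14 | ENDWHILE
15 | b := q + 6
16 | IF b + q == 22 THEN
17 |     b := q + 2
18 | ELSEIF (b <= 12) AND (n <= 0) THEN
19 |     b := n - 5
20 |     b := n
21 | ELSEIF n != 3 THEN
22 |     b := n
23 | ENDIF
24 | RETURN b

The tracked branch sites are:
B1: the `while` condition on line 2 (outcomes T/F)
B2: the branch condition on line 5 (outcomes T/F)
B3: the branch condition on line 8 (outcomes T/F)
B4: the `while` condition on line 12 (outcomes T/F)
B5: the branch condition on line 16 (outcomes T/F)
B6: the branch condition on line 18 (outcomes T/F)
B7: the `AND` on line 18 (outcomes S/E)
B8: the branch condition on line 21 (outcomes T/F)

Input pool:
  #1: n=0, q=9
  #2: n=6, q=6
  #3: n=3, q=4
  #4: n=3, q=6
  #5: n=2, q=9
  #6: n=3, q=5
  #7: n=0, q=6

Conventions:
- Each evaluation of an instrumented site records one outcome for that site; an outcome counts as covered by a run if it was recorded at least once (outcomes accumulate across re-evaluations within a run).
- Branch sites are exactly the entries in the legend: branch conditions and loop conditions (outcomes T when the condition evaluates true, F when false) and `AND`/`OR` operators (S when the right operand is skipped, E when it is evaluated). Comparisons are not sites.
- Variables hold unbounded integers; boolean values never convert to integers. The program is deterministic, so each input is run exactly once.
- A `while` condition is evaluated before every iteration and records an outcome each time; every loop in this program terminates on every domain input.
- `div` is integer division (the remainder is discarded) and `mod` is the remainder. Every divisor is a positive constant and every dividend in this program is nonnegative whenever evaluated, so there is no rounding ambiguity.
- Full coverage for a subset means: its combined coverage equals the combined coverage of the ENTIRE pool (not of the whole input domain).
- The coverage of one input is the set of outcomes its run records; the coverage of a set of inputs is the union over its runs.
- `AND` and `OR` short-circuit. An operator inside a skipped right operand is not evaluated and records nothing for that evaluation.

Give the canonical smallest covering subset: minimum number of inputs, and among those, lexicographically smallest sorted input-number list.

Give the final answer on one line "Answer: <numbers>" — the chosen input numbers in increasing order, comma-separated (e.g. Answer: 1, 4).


input #1 (n=0, q=9): covers B1=T, B1=F, B2=T, B3=T, B4=T, B4=F, B5=F, B6=F, B7=S, B8=T
input #2 (n=6, q=6): covers B1=T, B1=F, B2=T, B3=T, B4=F, B5=F, B6=F, B7=E, B8=T
input #3 (n=3, q=4): covers B1=T, B1=F, B2=F, B4=F, B5=F, B6=F, B7=E, B8=F
input #4 (n=3, q=6): covers B1=T, B1=F, B2=T, B3=T, B4=T, B4=F, B5=F, B6=F, B7=E, B8=F
input #5 (n=2, q=9): covers B1=T, B1=F, B2=T, B3=T, B4=T, B4=F, B5=F, B6=F, B7=S, B8=T
input #6 (n=3, q=5): covers B1=T, B1=F, B2=T, B3=T, B4=T, B4=F, B5=F, B6=F, B7=E, B8=F
input #7 (n=0, q=6): covers B1=T, B1=F, B2=T, B3=T, B4=T, B4=F, B5=F, B6=T, B7=E
together the pool reaches 14 outcomes: B1=T, B1=F, B2=T, B2=F, B3=T, B4=T, B4=F, B5=F, B6=T, B6=F, B7=S, B7=E, B8=T, B8=F
checked all size-1 subsets: none covers 14 outcomes (max 10/14)
checked all size-2 subsets: none covers 14 outcomes (max 13/14)
at size 3, {1, 3, 7} reaches all 14 outcomes; every lexicographically earlier size-3 subset fails
Answer: 1, 3, 7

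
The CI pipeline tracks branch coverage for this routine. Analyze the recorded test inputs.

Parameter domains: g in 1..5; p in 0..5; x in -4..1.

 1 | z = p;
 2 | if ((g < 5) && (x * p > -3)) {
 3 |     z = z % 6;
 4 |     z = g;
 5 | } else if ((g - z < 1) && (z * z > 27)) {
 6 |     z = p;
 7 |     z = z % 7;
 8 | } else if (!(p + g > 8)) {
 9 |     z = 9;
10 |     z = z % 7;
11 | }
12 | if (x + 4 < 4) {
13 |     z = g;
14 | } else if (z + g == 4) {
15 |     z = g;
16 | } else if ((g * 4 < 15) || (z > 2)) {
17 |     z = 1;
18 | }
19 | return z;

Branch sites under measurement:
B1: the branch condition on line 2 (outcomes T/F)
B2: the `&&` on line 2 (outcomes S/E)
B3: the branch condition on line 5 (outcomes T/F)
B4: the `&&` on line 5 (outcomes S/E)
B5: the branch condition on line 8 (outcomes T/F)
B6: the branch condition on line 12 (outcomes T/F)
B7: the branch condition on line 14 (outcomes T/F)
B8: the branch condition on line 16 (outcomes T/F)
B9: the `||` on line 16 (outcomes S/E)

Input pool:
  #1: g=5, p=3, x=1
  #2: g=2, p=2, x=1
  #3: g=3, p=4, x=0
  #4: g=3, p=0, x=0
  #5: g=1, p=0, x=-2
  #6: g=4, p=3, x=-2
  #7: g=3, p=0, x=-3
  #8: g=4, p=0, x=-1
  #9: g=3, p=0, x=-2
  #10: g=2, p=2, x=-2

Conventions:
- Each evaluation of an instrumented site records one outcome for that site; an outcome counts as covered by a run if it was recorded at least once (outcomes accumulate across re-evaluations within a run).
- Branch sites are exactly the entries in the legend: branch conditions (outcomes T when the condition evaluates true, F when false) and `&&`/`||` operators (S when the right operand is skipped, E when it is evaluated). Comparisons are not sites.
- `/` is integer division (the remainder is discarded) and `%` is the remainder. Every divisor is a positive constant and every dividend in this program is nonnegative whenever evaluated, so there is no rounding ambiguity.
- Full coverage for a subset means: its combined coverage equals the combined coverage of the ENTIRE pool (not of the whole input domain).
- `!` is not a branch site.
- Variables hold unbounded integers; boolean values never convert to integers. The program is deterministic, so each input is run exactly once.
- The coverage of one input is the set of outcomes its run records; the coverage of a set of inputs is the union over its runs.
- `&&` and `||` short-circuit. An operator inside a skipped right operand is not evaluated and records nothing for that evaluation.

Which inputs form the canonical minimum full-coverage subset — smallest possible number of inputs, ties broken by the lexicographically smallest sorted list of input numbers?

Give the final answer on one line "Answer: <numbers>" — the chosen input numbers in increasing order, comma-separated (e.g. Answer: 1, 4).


#1 (g=5, p=3, x=1) -> B2->S, B1->F, B4->S, B3->F, B5->T, B6->F, B7->F, B9->E, B8->F; covered: B1=F, B2=S, B3=F, B4=S, B5=T, B6=F, B7=F, B8=F, B9=E
#2 (g=2, p=2, x=1) -> B2->E, B1->T, B6->F, B7->T; covered: B1=T, B2=E, B6=F, B7=T
#3 (g=3, p=4, x=0) -> B2->E, B1->T, B6->F, B7->F, B9->S, B8->T; covered: B1=T, B2=E, B6=F, B7=F, B8=T, B9=S
#4 (g=3, p=0, x=0) -> B2->E, B1->T, B6->F, B7->F, B9->S, B8->T; covered: B1=T, B2=E, B6=F, B7=F, B8=T, B9=S
#5 (g=1, p=0, x=-2) -> B2->E, B1->T, B6->T; covered: B1=T, B2=E, B6=T
#6 (g=4, p=3, x=-2) -> B2->E, B1->F, B4->S, B3->F, B5->T, B6->T; covered: B1=F, B2=E, B3=F, B4=S, B5=T, B6=T
#7 (g=3, p=0, x=-3) -> B2->E, B1->T, B6->T; covered: B1=T, B2=E, B6=T
#8 (g=4, p=0, x=-1) -> B2->E, B1->T, B6->T; covered: B1=T, B2=E, B6=T
#9 (g=3, p=0, x=-2) -> B2->E, B1->T, B6->T; covered: B1=T, B2=E, B6=T
#10 (g=2, p=2, x=-2) -> B2->E, B1->F, B4->E, B3->F, B5->T, B6->T; covered: B1=F, B2=E, B3=F, B4=E, B5=T, B6=T
union over all inputs: B1=T, B1=F, B2=S, B2=E, B3=F, B4=S, B4=E, B5=T, B6=T, B6=F, B7=T, B7=F, B8=T, B8=F, B9=S, B9=E (16 outcomes)
checked all size-1 subsets: none covers 16 outcomes (max 9/16)
checked all size-2 subsets: none covers 16 outcomes (max 13/16)
checked all size-3 subsets: none covers 16 outcomes (max 15/16)
inputs {1, 2, 3, 10} (size 4) cover everything; no size-4 subset with a lexicographically smaller index list covers all 16
Answer: 1, 2, 3, 10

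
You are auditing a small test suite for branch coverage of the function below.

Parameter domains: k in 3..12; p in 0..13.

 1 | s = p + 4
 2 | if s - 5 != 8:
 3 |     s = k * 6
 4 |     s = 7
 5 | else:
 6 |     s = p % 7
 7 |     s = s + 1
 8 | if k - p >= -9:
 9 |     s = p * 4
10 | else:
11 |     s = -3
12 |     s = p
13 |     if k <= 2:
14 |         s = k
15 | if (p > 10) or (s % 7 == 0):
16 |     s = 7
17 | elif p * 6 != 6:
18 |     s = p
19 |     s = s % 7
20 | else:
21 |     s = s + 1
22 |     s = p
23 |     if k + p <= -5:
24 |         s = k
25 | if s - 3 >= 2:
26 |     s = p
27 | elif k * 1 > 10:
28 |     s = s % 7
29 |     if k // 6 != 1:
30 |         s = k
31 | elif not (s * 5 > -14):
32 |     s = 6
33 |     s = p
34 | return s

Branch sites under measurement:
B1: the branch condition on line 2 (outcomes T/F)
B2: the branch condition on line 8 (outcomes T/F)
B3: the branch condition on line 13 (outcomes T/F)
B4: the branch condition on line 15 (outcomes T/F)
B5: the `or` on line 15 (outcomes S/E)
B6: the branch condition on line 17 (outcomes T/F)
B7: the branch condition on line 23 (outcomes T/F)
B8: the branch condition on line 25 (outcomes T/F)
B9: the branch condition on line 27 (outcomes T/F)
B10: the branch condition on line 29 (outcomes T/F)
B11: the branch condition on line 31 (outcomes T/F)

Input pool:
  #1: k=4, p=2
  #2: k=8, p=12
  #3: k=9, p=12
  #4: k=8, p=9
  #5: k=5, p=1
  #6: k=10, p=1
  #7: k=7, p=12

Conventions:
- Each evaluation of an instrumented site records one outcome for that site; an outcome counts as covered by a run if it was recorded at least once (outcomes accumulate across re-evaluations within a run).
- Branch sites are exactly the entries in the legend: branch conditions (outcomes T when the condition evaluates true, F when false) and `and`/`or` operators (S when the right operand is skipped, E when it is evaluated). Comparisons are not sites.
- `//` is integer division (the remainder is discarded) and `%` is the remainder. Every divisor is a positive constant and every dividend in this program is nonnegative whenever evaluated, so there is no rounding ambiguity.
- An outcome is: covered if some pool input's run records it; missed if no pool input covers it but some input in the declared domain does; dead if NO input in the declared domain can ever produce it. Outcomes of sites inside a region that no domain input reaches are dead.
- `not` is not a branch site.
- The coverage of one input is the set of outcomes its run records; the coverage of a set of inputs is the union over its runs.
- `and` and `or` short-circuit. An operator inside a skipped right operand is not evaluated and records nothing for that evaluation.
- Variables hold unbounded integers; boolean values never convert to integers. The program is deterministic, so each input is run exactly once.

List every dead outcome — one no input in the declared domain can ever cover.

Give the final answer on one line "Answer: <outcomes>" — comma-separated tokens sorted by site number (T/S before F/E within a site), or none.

sweeping the full domain (140 inputs) for each outcome:
  B3=T: never recorded by any domain input -> dead
  B7=T: never recorded by any domain input -> dead
  B11=T: never recorded by any domain input -> dead
  reachable outcomes have witnesses, e.g. B1=T (e.g. k=3, p=0), B1=F (e.g. k=3, p=9), B2=T (e.g. k=3, p=0), B2=F (e.g. k=3, p=13)

Answer: B3=T, B7=T, B11=T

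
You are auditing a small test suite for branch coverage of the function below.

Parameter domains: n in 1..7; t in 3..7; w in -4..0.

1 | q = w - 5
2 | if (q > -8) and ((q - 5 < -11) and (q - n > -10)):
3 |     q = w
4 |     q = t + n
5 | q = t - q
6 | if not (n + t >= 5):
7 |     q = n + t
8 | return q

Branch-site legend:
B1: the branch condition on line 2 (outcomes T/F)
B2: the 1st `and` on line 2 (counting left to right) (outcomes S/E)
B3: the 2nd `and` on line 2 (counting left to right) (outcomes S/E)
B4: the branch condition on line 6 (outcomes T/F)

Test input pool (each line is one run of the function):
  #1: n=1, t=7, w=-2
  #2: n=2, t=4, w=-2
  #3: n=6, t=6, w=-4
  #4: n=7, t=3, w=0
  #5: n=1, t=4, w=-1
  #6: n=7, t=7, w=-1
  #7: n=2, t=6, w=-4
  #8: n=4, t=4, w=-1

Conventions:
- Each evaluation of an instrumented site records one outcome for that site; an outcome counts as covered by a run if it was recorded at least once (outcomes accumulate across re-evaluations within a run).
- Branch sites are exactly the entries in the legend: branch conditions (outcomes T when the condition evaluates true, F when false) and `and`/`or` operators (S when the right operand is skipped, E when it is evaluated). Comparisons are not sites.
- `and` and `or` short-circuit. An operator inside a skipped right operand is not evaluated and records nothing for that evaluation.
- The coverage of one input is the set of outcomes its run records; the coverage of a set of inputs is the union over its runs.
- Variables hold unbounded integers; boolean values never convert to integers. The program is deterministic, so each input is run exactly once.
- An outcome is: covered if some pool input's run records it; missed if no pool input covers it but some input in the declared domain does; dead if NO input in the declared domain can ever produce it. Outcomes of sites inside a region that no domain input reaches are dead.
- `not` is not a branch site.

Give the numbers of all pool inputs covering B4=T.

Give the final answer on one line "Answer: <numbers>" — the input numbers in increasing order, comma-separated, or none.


input #1 (n=1, t=7, w=-2): misses B4=T
input #2 (n=2, t=4, w=-2): misses B4=T
input #3 (n=6, t=6, w=-4): misses B4=T
input #4 (n=7, t=3, w=0): misses B4=T
input #5 (n=1, t=4, w=-1): misses B4=T
input #6 (n=7, t=7, w=-1): misses B4=T
input #7 (n=2, t=6, w=-4): misses B4=T
input #8 (n=4, t=4, w=-1): misses B4=T
Answer: none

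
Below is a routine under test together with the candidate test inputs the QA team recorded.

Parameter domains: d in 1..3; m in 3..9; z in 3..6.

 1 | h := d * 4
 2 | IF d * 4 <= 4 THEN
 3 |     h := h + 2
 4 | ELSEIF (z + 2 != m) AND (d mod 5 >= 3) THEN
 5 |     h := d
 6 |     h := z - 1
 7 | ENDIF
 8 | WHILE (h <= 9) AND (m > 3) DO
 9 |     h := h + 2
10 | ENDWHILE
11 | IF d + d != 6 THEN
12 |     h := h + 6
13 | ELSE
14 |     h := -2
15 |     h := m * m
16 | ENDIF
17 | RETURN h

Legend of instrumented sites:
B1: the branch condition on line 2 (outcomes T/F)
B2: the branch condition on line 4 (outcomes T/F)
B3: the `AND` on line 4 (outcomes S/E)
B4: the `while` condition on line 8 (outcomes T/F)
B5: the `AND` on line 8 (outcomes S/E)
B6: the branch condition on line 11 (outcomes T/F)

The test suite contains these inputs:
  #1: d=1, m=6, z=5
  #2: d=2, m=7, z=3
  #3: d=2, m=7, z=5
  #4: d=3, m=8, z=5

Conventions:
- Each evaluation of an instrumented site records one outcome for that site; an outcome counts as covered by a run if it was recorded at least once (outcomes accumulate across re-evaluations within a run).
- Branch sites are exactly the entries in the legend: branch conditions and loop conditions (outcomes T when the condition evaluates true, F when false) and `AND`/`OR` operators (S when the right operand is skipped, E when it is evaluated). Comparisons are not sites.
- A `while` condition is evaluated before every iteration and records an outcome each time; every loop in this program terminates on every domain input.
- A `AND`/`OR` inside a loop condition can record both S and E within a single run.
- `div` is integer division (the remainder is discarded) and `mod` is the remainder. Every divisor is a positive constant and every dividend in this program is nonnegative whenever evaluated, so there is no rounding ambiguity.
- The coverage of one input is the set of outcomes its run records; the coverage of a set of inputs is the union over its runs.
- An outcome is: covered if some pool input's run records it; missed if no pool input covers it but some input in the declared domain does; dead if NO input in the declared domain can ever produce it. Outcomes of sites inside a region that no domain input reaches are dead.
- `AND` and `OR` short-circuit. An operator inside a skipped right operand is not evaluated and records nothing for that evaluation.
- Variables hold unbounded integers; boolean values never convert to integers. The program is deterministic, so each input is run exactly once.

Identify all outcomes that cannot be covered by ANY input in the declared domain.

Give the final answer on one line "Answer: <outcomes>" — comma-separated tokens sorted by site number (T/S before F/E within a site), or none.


checking every outcome against all 84 domain inputs:
  reachable outcomes have witnesses, e.g. B1=T (e.g. d=1, m=3, z=3), B1=F (e.g. d=2, m=3, z=3), B2=T (e.g. d=3, m=3, z=3), B2=F (e.g. d=2, m=3, z=3)
Answer: none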